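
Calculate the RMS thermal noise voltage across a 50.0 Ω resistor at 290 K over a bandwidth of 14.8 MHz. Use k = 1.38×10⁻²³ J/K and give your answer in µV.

3.44 µV

V_n = √(4kTRB)
4kTRB = 4 × 1.38×10⁻²³ × 290 × 5.00×10¹ × 1.48×10⁷ = 1.18×10⁻¹¹ V²
V_n = √(1.18×10⁻¹¹) = 3.44×10⁻⁶ V = 3.44 µV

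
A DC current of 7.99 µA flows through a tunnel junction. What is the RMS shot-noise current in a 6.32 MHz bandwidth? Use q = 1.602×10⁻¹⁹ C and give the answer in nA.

4.02 nA

I_n = √(2qI·B)
2qI·B = 2 × 1.602×10⁻¹⁹ × 7.99×10⁻⁶ × 6.32×10⁶ = 1.62×10⁻¹⁷ A²
I_n = √(1.62×10⁻¹⁷) = 4.02×10⁻⁹ A = 4.02 nA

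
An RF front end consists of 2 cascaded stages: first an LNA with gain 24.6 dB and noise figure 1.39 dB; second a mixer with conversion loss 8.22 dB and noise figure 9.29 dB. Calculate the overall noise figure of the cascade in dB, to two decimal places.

1.47 dB

Convert to linear (a loss of L dB is a gain of −L dB): F_i = 10^(NF_i/10), G_i = 10^(G_i,dB/10)
  Stage 1: F_1 = 10^(1.39/10) = 1.377, G_1 = 10^(24.6/10) = 288.4
  Stage 2: F_2 = 10^(9.29/10) = 8.492, G_2 = 10^(−8.22/10) = 0.1507
Friis cascade:
  F = 1.377 + (8.492 − 1)/288.4 = 1.403
NF = 10 log₁₀(1.403) = 1.47 dB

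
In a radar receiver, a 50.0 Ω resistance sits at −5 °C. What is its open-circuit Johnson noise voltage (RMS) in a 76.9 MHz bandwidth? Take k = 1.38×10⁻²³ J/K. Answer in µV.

7.54 µV

T = −5 °C + 273.15 = 268.15 K
V_n = √(4kTRB)
4kTRB = 4 × 1.38×10⁻²³ × 268.15 × 5.00×10¹ × 7.69×10⁷ = 5.69×10⁻¹¹ V²
V_n = √(5.69×10⁻¹¹) = 7.54×10⁻⁶ V = 7.54 µV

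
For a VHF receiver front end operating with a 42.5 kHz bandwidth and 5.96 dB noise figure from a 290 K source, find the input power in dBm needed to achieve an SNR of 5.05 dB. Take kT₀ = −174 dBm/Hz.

−116.7 dBm

Sensitivity = −174 + 10 log₁₀(B) + NF + SNR_min
= −174 + 46.28 + 5.96 + 5.05
= −116.71 dBm → −116.7 dBm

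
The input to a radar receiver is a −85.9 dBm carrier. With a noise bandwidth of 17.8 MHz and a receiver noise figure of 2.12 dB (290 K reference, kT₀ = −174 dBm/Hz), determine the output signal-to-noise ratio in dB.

Noise floor: N = −174 + 10 log₁₀(B) + NF
10 log₁₀(1.78×10⁷) = 72.5 dB
N = −174 + 72.5 + 2.12 = −99.38 dBm
SNR = P_sig − N = −85.9 − (−99.38) = 13.48 dB → 13.5 dB

13.5 dB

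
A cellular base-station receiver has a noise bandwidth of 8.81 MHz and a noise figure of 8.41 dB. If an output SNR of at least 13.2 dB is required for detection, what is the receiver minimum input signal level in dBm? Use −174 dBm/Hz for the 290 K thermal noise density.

−82.9 dBm

Sensitivity = −174 + 10 log₁₀(B) + NF + SNR_min
= −174 + 69.45 + 8.41 + 13.2
= −82.94 dBm → −82.9 dBm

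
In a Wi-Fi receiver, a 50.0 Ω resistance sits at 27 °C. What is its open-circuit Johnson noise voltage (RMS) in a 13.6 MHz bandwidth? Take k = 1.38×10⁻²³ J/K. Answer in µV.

T = 27 °C + 273.15 = 300.15 K
V_n = √(4kTRB)
4kTRB = 4 × 1.38×10⁻²³ × 300.15 × 5.00×10¹ × 1.36×10⁷ = 1.13×10⁻¹¹ V²
V_n = √(1.13×10⁻¹¹) = 3.36×10⁻⁶ V = 3.36 µV

3.36 µV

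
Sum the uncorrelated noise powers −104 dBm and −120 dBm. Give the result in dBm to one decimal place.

−103.9 dBm

Convert to linear, add, convert back:
P₁ = 3.98×10⁻¹⁴ W, P₂ = 1.00×10⁻¹⁵ W
P_tot = 4.08×10⁻¹⁴ W → 10 log₁₀(P_tot / 10⁻³) = −103.9 dBm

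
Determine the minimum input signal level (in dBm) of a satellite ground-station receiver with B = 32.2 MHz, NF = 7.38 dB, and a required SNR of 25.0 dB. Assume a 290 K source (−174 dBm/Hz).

Sensitivity = −174 + 10 log₁₀(B) + NF + SNR_min
= −174 + 75.08 + 7.38 + 25.0
= −66.54 dBm → −66.5 dBm

−66.5 dBm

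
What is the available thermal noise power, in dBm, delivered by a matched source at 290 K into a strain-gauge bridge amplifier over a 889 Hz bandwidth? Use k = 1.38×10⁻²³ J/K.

−144.5 dBm

P_n = kTB = 1.38×10⁻²³ × 290 × 8.89×10² = 3.56×10⁻¹⁸ W
In dBm: 10 log₁₀(3.56×10⁻¹⁸ / 10⁻³) = −144.5 dBm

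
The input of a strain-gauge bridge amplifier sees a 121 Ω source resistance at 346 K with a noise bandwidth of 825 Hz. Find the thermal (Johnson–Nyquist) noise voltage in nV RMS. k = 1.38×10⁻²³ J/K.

43.7 nV

V_n = √(4kTRB)
4kTRB = 4 × 1.38×10⁻²³ × 346 × 1.21×10² × 8.25×10² = 1.91×10⁻¹⁵ V²
V_n = √(1.91×10⁻¹⁵) = 4.37×10⁻⁸ V = 43.7 nV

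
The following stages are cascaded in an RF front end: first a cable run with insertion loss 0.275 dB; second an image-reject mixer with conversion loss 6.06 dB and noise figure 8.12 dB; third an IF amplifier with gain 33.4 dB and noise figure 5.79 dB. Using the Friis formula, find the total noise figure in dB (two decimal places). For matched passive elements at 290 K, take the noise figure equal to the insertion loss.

Convert to linear (a loss of L dB is a gain of −L dB): F_i = 10^(NF_i/10), G_i = 10^(G_i,dB/10)
  Stage 1: F_1 = 10^(0.275/10) = 1.065, G_1 = 10^(−0.275/10) = 0.9386
  Stage 2: F_2 = 10^(8.12/10) = 6.486, G_2 = 10^(−6.06/10) = 0.2477
  Stage 3: F_3 = 10^(5.79/10) = 3.793, G_3 = 10^(33.4/10) = 2188
Friis cascade:
  F = 1.065 + (6.486 − 1)/0.9386 + (3.793 − 1)/0.2325 = 18.92
NF = 10 log₁₀(18.92) = 12.77 dB

12.77 dB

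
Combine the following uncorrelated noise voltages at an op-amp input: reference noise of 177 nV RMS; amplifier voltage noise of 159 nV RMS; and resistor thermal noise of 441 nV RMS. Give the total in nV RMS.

501 nV

Uncorrelated sources add in power (mean-square): V_tot = √(ΣV_i²)
V_tot = √[(1.77×10⁻⁷)² + (1.59×10⁻⁷)² + (4.41×10⁻⁷)²] = 5.01×10⁻⁷ V = 501 nV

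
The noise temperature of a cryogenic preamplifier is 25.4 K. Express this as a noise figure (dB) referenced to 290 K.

F = 1 + T_e/T₀ = 1 + 25.4/290 = 1.08759
NF = 10 log₁₀(1.08759) = 0.365 dB

0.365 dB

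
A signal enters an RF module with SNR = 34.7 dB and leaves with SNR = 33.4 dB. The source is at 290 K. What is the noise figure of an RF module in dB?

NF (dB) = SNR_in(dB) − SNR_out(dB) when the source is at T₀
NF = 34.7 − 33.4 = 1.3 dB

1.3 dB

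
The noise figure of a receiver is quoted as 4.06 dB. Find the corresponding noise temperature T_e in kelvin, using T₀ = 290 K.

F = 10^(4.06/10) = 2.54683
T_e = (F − 1)·T₀ = (2.54683 − 1) × 290 = 449 K

449 K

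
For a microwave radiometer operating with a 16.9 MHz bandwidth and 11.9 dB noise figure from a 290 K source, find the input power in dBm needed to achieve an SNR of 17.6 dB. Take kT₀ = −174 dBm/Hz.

−72.2 dBm

Sensitivity = −174 + 10 log₁₀(B) + NF + SNR_min
= −174 + 72.28 + 11.9 + 17.6
= −72.22 dBm → −72.2 dBm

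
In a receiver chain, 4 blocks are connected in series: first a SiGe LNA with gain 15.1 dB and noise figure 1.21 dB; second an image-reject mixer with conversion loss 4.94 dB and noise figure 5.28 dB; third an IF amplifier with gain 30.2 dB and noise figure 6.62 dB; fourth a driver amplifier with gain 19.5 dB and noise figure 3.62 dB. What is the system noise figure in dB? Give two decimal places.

2.41 dB

Convert to linear (a loss of L dB is a gain of −L dB): F_i = 10^(NF_i/10), G_i = 10^(G_i,dB/10)
  Stage 1: F_1 = 10^(1.21/10) = 1.321, G_1 = 10^(15.1/10) = 32.36
  Stage 2: F_2 = 10^(5.28/10) = 3.373, G_2 = 10^(−4.94/10) = 0.3206
  Stage 3: F_3 = 10^(6.62/10) = 4.592, G_3 = 10^(30.2/10) = 1047
  Stage 4: F_4 = 10^(3.62/10) = 2.301, G_4 = 10^(19.5/10) = 89.13
Friis cascade:
  F = 1.321 + (3.373 − 1)/32.36 + (4.592 − 1)/10.38 + (2.301 − 1)/1.086×10⁴ = 1.741
NF = 10 log₁₀(1.741) = 2.41 dB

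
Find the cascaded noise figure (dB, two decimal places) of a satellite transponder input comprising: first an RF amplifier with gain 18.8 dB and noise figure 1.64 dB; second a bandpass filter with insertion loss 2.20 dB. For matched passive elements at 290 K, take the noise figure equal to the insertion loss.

Convert to linear (a loss of L dB is a gain of −L dB): F_i = 10^(NF_i/10), G_i = 10^(G_i,dB/10)
  Stage 1: F_1 = 10^(1.64/10) = 1.459, G_1 = 10^(18.8/10) = 75.86
  Stage 2: F_2 = 10^(2.20/10) = 1.660, G_2 = 10^(−2.20/10) = 0.6026
Friis cascade:
  F = 1.459 + (1.660 − 1)/75.86 = 1.468
NF = 10 log₁₀(1.468) = 1.67 dB

1.67 dB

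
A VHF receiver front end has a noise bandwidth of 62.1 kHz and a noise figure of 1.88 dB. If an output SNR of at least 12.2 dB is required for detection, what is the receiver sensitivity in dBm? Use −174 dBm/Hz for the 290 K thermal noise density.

Sensitivity = −174 + 10 log₁₀(B) + NF + SNR_min
= −174 + 47.93 + 1.88 + 12.2
= −111.99 dBm → −112.0 dBm

−112.0 dBm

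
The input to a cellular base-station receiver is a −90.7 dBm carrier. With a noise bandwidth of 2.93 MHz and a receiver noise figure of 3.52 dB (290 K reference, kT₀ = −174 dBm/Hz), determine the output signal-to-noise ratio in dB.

Noise floor: N = −174 + 10 log₁₀(B) + NF
10 log₁₀(2.93×10⁶) = 64.67 dB
N = −174 + 64.67 + 3.52 = −105.81 dBm
SNR = P_sig − N = −90.7 − (−105.81) = 15.11 dB → 15.1 dB

15.1 dB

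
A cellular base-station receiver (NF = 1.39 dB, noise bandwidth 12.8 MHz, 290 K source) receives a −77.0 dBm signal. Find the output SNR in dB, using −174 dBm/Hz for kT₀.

Noise floor: N = −174 + 10 log₁₀(B) + NF
10 log₁₀(1.28×10⁷) = 71.07 dB
N = −174 + 71.07 + 1.39 = −101.54 dBm
SNR = P_sig − N = −77.0 − (−101.54) = 24.54 dB → 24.5 dB

24.5 dB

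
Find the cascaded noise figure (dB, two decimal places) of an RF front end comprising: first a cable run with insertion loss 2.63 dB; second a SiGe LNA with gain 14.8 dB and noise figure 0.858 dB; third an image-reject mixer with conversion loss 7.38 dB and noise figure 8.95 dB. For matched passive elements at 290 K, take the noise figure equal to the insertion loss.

Convert to linear (a loss of L dB is a gain of −L dB): F_i = 10^(NF_i/10), G_i = 10^(G_i,dB/10)
  Stage 1: F_1 = 10^(2.63/10) = 1.832, G_1 = 10^(−2.63/10) = 0.5458
  Stage 2: F_2 = 10^(0.858/10) = 1.218, G_2 = 10^(14.8/10) = 30.20
  Stage 3: F_3 = 10^(8.95/10) = 7.852, G_3 = 10^(−7.38/10) = 0.1828
Friis cascade:
  F = 1.832 + (1.218 − 1)/0.5458 + (7.852 − 1)/16.48 = 2.648
NF = 10 log₁₀(2.648) = 4.23 dB

4.23 dB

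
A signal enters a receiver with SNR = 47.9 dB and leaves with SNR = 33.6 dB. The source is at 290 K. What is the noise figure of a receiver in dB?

14.3 dB

NF (dB) = SNR_in(dB) − SNR_out(dB) when the source is at T₀
NF = 47.9 − 33.6 = 14.3 dB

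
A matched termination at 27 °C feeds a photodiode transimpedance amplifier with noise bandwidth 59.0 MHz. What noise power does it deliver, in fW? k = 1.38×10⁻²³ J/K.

244 fW

T = 27 °C + 273.15 = 300.15 K
P_n = kTB = 1.38×10⁻²³ × 300.15 × 5.90×10⁷ = 2.44×10⁻¹³ W = 244 fW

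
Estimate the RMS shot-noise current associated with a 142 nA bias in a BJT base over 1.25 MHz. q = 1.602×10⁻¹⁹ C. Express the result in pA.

238 pA

I_n = √(2qI·B)
2qI·B = 2 × 1.602×10⁻¹⁹ × 1.42×10⁻⁷ × 1.25×10⁶ = 5.69×10⁻²⁰ A²
I_n = √(5.69×10⁻²⁰) = 2.38×10⁻¹⁰ A = 238 pA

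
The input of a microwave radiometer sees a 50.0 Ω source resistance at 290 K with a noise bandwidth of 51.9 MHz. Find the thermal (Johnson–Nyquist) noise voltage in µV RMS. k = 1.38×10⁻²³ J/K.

6.45 µV

V_n = √(4kTRB)
4kTRB = 4 × 1.38×10⁻²³ × 290 × 5.00×10¹ × 5.19×10⁷ = 4.15×10⁻¹¹ V²
V_n = √(4.15×10⁻¹¹) = 6.45×10⁻⁶ V = 6.45 µV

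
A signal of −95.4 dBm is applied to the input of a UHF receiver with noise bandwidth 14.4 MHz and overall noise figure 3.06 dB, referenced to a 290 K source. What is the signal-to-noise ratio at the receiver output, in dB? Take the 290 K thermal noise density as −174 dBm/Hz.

Noise floor: N = −174 + 10 log₁₀(B) + NF
10 log₁₀(1.44×10⁷) = 71.58 dB
N = −174 + 71.58 + 3.06 = −99.36 dBm
SNR = P_sig − N = −95.4 − (−99.36) = 3.96 dB → 4.0 dB

4.0 dB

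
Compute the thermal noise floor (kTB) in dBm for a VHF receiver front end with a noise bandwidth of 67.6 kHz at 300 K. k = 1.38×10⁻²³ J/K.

P_n = kTB = 1.38×10⁻²³ × 300 × 6.76×10⁴ = 2.80×10⁻¹⁶ W
In dBm: 10 log₁₀(2.80×10⁻¹⁶ / 10⁻³) = −125.5 dBm

−125.5 dBm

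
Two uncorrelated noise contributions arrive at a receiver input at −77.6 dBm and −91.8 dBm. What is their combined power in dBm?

Convert to linear, add, convert back:
P₁ = 1.74×10⁻¹¹ W, P₂ = 6.61×10⁻¹³ W
P_tot = 1.80×10⁻¹¹ W → 10 log₁₀(P_tot / 10⁻³) = −77.4 dBm

−77.4 dBm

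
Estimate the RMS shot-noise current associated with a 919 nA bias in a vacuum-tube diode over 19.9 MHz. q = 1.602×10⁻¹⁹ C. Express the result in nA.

I_n = √(2qI·B)
2qI·B = 2 × 1.602×10⁻¹⁹ × 9.19×10⁻⁷ × 1.99×10⁷ = 5.86×10⁻¹⁸ A²
I_n = √(5.86×10⁻¹⁸) = 2.42×10⁻⁹ A = 2.42 nA

2.42 nA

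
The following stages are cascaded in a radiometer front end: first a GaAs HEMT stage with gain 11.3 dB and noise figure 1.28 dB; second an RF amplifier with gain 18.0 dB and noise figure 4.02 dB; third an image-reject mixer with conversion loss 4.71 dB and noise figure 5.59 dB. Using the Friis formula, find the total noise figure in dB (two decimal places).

1.64 dB

Convert to linear (a loss of L dB is a gain of −L dB): F_i = 10^(NF_i/10), G_i = 10^(G_i,dB/10)
  Stage 1: F_1 = 10^(1.28/10) = 1.343, G_1 = 10^(11.3/10) = 13.49
  Stage 2: F_2 = 10^(4.02/10) = 2.523, G_2 = 10^(18.0/10) = 63.10
  Stage 3: F_3 = 10^(5.59/10) = 3.622, G_3 = 10^(−4.71/10) = 0.3381
Friis cascade:
  F = 1.343 + (2.523 − 1)/13.49 + (3.622 − 1)/851.1 = 1.459
NF = 10 log₁₀(1.459) = 1.64 dB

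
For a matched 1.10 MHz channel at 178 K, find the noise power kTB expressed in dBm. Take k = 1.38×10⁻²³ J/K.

−115.7 dBm

P_n = kTB = 1.38×10⁻²³ × 178 × 1.10×10⁶ = 2.70×10⁻¹⁵ W
In dBm: 10 log₁₀(2.70×10⁻¹⁵ / 10⁻³) = −115.7 dBm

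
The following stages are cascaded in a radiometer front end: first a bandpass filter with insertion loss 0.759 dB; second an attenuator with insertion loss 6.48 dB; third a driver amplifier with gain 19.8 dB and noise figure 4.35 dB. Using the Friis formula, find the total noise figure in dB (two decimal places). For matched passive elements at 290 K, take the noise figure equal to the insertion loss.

11.59 dB

Convert to linear (a loss of L dB is a gain of −L dB): F_i = 10^(NF_i/10), G_i = 10^(G_i,dB/10)
  Stage 1: F_1 = 10^(0.759/10) = 1.191, G_1 = 10^(−0.759/10) = 0.8397
  Stage 2: F_2 = 10^(6.48/10) = 4.446, G_2 = 10^(−6.48/10) = 0.2249
  Stage 3: F_3 = 10^(4.35/10) = 2.723, G_3 = 10^(19.8/10) = 95.50
Friis cascade:
  F = 1.191 + (4.446 − 1)/0.8397 + (2.723 − 1)/0.1888 = 14.42
NF = 10 log₁₀(14.42) = 11.59 dB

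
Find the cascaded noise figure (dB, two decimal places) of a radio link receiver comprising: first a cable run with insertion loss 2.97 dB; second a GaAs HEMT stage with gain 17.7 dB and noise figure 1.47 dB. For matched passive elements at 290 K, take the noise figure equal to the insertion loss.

4.44 dB

Convert to linear (a loss of L dB is a gain of −L dB): F_i = 10^(NF_i/10), G_i = 10^(G_i,dB/10)
  Stage 1: F_1 = 10^(2.97/10) = 1.982, G_1 = 10^(−2.97/10) = 0.5047
  Stage 2: F_2 = 10^(1.47/10) = 1.403, G_2 = 10^(17.7/10) = 58.88
Friis cascade:
  F = 1.982 + (1.403 − 1)/0.5047 = 2.780
NF = 10 log₁₀(2.780) = 4.44 dB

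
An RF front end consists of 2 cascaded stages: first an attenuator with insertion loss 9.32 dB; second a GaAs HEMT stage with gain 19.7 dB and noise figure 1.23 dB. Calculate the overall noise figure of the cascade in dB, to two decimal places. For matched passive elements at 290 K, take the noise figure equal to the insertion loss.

Convert to linear (a loss of L dB is a gain of −L dB): F_i = 10^(NF_i/10), G_i = 10^(G_i,dB/10)
  Stage 1: F_1 = 10^(9.32/10) = 8.551, G_1 = 10^(−9.32/10) = 0.1169
  Stage 2: F_2 = 10^(1.23/10) = 1.327, G_2 = 10^(19.7/10) = 93.33
Friis cascade:
  F = 8.551 + (1.327 − 1)/0.1169 = 11.35
NF = 10 log₁₀(11.35) = 10.55 dB

10.55 dB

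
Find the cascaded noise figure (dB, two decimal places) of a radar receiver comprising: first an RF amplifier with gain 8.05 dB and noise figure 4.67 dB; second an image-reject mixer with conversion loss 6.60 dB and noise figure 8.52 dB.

Convert to linear (a loss of L dB is a gain of −L dB): F_i = 10^(NF_i/10), G_i = 10^(G_i,dB/10)
  Stage 1: F_1 = 10^(4.67/10) = 2.931, G_1 = 10^(8.05/10) = 6.383
  Stage 2: F_2 = 10^(8.52/10) = 7.112, G_2 = 10^(−6.60/10) = 0.2188
Friis cascade:
  F = 2.931 + (7.112 − 1)/6.383 = 3.889
NF = 10 log₁₀(3.889) = 5.90 dB

5.90 dB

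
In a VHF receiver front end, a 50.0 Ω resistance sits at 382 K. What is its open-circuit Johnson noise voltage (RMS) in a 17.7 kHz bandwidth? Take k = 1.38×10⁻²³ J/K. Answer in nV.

V_n = √(4kTRB)
4kTRB = 4 × 1.38×10⁻²³ × 382 × 5.00×10¹ × 1.77×10⁴ = 1.87×10⁻¹⁴ V²
V_n = √(1.87×10⁻¹⁴) = 1.37×10⁻⁷ V = 137 nV

137 nV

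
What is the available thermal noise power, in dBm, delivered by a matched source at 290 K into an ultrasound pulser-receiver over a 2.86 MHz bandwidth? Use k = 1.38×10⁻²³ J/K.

−109.4 dBm

P_n = kTB = 1.38×10⁻²³ × 290 × 2.86×10⁶ = 1.14×10⁻¹⁴ W
In dBm: 10 log₁₀(1.14×10⁻¹⁴ / 10⁻³) = −109.4 dBm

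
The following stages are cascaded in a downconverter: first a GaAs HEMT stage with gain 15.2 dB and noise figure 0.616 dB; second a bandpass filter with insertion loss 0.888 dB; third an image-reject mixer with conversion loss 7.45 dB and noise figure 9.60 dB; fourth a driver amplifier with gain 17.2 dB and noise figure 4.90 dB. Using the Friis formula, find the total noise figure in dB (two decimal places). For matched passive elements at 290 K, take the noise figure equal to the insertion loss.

Convert to linear (a loss of L dB is a gain of −L dB): F_i = 10^(NF_i/10), G_i = 10^(G_i,dB/10)
  Stage 1: F_1 = 10^(0.616/10) = 1.152, G_1 = 10^(15.2/10) = 33.11
  Stage 2: F_2 = 10^(0.888/10) = 1.227, G_2 = 10^(−0.888/10) = 0.8151
  Stage 3: F_3 = 10^(9.60/10) = 9.120, G_3 = 10^(−7.45/10) = 0.1799
  Stage 4: F_4 = 10^(4.90/10) = 3.090, G_4 = 10^(17.2/10) = 52.48
Friis cascade:
  F = 1.152 + (1.227 − 1)/33.11 + (9.120 − 1)/26.99 + (3.090 − 1)/4.855 = 1.891
NF = 10 log₁₀(1.891) = 2.77 dB

2.77 dB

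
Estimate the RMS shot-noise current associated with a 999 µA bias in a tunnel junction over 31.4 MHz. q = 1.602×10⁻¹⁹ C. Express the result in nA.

I_n = √(2qI·B)
2qI·B = 2 × 1.602×10⁻¹⁹ × 9.99×10⁻⁴ × 3.14×10⁷ = 1.01×10⁻¹⁴ A²
I_n = √(1.01×10⁻¹⁴) = 1.00×10⁻⁷ A = 100 nA

100 nA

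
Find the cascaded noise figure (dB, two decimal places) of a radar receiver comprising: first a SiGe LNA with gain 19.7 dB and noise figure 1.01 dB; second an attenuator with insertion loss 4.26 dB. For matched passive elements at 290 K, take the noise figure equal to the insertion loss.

Convert to linear (a loss of L dB is a gain of −L dB): F_i = 10^(NF_i/10), G_i = 10^(G_i,dB/10)
  Stage 1: F_1 = 10^(1.01/10) = 1.262, G_1 = 10^(19.7/10) = 93.33
  Stage 2: F_2 = 10^(4.26/10) = 2.667, G_2 = 10^(−4.26/10) = 0.3750
Friis cascade:
  F = 1.262 + (2.667 − 1)/93.33 = 1.280
NF = 10 log₁₀(1.280) = 1.07 dB

1.07 dB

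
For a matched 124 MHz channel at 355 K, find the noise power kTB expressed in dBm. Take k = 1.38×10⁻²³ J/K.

−92.2 dBm

P_n = kTB = 1.38×10⁻²³ × 355 × 1.24×10⁸ = 6.07×10⁻¹³ W
In dBm: 10 log₁₀(6.07×10⁻¹³ / 10⁻³) = −92.2 dBm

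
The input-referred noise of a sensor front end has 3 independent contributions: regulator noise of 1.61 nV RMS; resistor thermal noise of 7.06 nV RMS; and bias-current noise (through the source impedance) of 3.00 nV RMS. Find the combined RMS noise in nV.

Uncorrelated sources add in power (mean-square): V_tot = √(ΣV_i²)
V_tot = √[(1.61×10⁻⁹)² + (7.06×10⁻⁹)² + (3.00×10⁻⁹)²] = 7.84×10⁻⁹ V = 7.84 nV

7.84 nV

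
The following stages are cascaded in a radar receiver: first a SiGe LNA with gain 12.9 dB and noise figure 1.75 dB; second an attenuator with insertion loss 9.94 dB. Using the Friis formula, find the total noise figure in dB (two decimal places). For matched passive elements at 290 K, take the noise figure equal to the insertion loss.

Convert to linear (a loss of L dB is a gain of −L dB): F_i = 10^(NF_i/10), G_i = 10^(G_i,dB/10)
  Stage 1: F_1 = 10^(1.75/10) = 1.496, G_1 = 10^(12.9/10) = 19.50
  Stage 2: F_2 = 10^(9.94/10) = 9.863, G_2 = 10^(−9.94/10) = 0.1014
Friis cascade:
  F = 1.496 + (9.863 − 1)/19.50 = 1.951
NF = 10 log₁₀(1.951) = 2.90 dB

2.90 dB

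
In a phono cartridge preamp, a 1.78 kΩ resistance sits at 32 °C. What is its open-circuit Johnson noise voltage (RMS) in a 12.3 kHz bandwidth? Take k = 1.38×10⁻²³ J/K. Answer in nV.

T = 32 °C + 273.15 = 305.15 K
V_n = √(4kTRB)
4kTRB = 4 × 1.38×10⁻²³ × 305.15 × 1.78×10³ × 1.23×10⁴ = 3.69×10⁻¹³ V²
V_n = √(3.69×10⁻¹³) = 6.07×10⁻⁷ V = 607 nV

607 nV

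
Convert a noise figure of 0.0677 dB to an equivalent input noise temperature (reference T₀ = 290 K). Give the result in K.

F = 10^(0.0677/10) = 1.01571
T_e = (F − 1)·T₀ = (1.01571 − 1) × 290 = 4.56 K

4.56 K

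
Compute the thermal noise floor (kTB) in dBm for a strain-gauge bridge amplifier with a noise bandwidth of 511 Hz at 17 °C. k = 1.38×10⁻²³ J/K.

−146.9 dBm

T = 17 °C + 273.15 = 290.15 K
P_n = kTB = 1.38×10⁻²³ × 290.15 × 5.11×10² = 2.05×10⁻¹⁸ W
In dBm: 10 log₁₀(2.05×10⁻¹⁸ / 10⁻³) = −146.9 dBm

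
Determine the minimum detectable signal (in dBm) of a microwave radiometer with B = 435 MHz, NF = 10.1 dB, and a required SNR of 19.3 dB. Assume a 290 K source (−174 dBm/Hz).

−58.2 dBm

Sensitivity = −174 + 10 log₁₀(B) + NF + SNR_min
= −174 + 86.38 + 10.1 + 19.3
= −58.22 dBm → −58.2 dBm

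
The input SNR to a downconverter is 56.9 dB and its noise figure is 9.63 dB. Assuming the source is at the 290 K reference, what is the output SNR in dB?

By definition F = SNR_in/SNR_out, so in dB: SNR_out = SNR_in − NF
SNR_out = 56.9 − 9.63 = 47.27 dB

47.27 dB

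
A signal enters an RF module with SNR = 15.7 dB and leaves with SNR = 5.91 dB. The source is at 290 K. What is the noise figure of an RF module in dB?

9.79 dB

NF (dB) = SNR_in(dB) − SNR_out(dB) when the source is at T₀
NF = 15.7 − 5.91 = 9.79 dB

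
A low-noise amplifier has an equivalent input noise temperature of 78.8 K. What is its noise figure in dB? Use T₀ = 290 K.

F = 1 + T_e/T₀ = 1 + 78.8/290 = 1.27172
NF = 10 log₁₀(1.27172) = 1.04 dB

1.04 dB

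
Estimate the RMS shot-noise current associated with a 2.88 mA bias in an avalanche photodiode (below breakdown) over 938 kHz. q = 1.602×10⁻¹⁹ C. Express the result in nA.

29.4 nA

I_n = √(2qI·B)
2qI·B = 2 × 1.602×10⁻¹⁹ × 2.88×10⁻³ × 9.38×10⁵ = 8.66×10⁻¹⁶ A²
I_n = √(8.66×10⁻¹⁶) = 2.94×10⁻⁸ A = 29.4 nA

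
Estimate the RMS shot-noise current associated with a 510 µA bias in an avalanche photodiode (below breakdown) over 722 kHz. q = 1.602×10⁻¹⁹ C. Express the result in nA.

10.9 nA

I_n = √(2qI·B)
2qI·B = 2 × 1.602×10⁻¹⁹ × 5.10×10⁻⁴ × 7.22×10⁵ = 1.18×10⁻¹⁶ A²
I_n = √(1.18×10⁻¹⁶) = 1.09×10⁻⁸ A = 10.9 nA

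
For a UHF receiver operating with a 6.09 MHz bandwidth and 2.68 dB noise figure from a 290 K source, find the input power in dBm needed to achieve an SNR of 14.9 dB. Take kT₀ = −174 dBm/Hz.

−88.6 dBm

Sensitivity = −174 + 10 log₁₀(B) + NF + SNR_min
= −174 + 67.85 + 2.68 + 14.9
= −88.57 dBm → −88.6 dBm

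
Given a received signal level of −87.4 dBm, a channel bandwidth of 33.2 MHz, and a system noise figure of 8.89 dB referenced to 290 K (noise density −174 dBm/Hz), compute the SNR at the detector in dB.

2.5 dB

Noise floor: N = −174 + 10 log₁₀(B) + NF
10 log₁₀(3.32×10⁷) = 75.21 dB
N = −174 + 75.21 + 8.89 = −89.90 dBm
SNR = P_sig − N = −87.4 − (−89.90) = 2.50 dB → 2.5 dB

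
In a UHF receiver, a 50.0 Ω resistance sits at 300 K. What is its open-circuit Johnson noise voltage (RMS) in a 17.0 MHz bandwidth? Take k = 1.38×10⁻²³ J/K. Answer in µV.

3.75 µV

V_n = √(4kTRB)
4kTRB = 4 × 1.38×10⁻²³ × 300 × 5.00×10¹ × 1.70×10⁷ = 1.41×10⁻¹¹ V²
V_n = √(1.41×10⁻¹¹) = 3.75×10⁻⁶ V = 3.75 µV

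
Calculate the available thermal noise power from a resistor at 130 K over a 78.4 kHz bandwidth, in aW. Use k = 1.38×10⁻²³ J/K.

P_n = kTB = 1.38×10⁻²³ × 130 × 7.84×10⁴ = 1.41×10⁻¹⁶ W = 141 aW

141 aW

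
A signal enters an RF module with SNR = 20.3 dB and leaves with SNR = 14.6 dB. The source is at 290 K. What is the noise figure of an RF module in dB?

NF (dB) = SNR_in(dB) − SNR_out(dB) when the source is at T₀
NF = 20.3 − 14.6 = 5.7 dB

5.7 dB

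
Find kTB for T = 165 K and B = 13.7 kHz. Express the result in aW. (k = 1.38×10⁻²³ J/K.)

31.2 aW

P_n = kTB = 1.38×10⁻²³ × 165 × 1.37×10⁴ = 3.12×10⁻¹⁷ W = 31.2 aW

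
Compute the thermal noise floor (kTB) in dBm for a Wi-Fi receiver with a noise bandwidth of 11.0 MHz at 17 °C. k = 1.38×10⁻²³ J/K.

−103.6 dBm

T = 17 °C + 273.15 = 290.15 K
P_n = kTB = 1.38×10⁻²³ × 290.15 × 1.10×10⁷ = 4.40×10⁻¹⁴ W
In dBm: 10 log₁₀(4.40×10⁻¹⁴ / 10⁻³) = −103.6 dBm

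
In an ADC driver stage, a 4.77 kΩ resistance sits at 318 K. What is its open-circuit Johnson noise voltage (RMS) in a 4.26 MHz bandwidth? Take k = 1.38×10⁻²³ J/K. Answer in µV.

18.9 µV

V_n = √(4kTRB)
4kTRB = 4 × 1.38×10⁻²³ × 318 × 4.77×10³ × 4.26×10⁶ = 3.57×10⁻¹⁰ V²
V_n = √(3.57×10⁻¹⁰) = 1.89×10⁻⁵ V = 18.9 µV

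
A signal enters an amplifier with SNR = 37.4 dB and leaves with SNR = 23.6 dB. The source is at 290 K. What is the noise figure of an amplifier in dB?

13.8 dB

NF (dB) = SNR_in(dB) − SNR_out(dB) when the source is at T₀
NF = 37.4 − 23.6 = 13.8 dB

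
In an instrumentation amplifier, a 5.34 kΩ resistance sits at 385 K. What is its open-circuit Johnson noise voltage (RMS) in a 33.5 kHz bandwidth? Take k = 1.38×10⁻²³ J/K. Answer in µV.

V_n = √(4kTRB)
4kTRB = 4 × 1.38×10⁻²³ × 385 × 5.34×10³ × 3.35×10⁴ = 3.80×10⁻¹² V²
V_n = √(3.80×10⁻¹²) = 1.95×10⁻⁶ V = 1.95 µV

1.95 µV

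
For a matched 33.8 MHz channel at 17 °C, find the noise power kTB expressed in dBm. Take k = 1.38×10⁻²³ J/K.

−98.7 dBm

T = 17 °C + 273.15 = 290.15 K
P_n = kTB = 1.38×10⁻²³ × 290.15 × 3.38×10⁷ = 1.35×10⁻¹³ W
In dBm: 10 log₁₀(1.35×10⁻¹³ / 10⁻³) = −98.7 dBm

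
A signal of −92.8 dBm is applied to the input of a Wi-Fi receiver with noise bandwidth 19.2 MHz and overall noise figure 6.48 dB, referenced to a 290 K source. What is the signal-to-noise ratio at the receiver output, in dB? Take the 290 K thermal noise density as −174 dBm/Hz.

Noise floor: N = −174 + 10 log₁₀(B) + NF
10 log₁₀(1.92×10⁷) = 72.83 dB
N = −174 + 72.83 + 6.48 = −94.69 dBm
SNR = P_sig − N = −92.8 − (−94.69) = 1.89 dB → 1.9 dB

1.9 dB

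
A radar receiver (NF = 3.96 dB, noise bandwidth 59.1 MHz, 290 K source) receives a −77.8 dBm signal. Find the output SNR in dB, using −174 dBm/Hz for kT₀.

Noise floor: N = −174 + 10 log₁₀(B) + NF
10 log₁₀(5.91×10⁷) = 77.72 dB
N = −174 + 77.72 + 3.96 = −92.32 dBm
SNR = P_sig − N = −77.8 − (−92.32) = 14.52 dB → 14.5 dB

14.5 dB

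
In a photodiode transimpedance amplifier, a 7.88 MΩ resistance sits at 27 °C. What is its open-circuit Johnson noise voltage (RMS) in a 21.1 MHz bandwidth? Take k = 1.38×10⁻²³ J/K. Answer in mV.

1.66 mV

T = 27 °C + 273.15 = 300.15 K
V_n = √(4kTRB)
4kTRB = 4 × 1.38×10⁻²³ × 300.15 × 7.88×10⁶ × 2.11×10⁷ = 2.75×10⁻⁶ V²
V_n = √(2.75×10⁻⁶) = 1.66×10⁻³ V = 1.66 mV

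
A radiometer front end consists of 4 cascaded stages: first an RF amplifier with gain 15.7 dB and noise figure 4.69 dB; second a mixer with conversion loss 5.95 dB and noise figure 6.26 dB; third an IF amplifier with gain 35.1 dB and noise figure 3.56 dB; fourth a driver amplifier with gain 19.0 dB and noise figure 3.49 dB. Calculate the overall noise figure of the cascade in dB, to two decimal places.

5.00 dB

Convert to linear (a loss of L dB is a gain of −L dB): F_i = 10^(NF_i/10), G_i = 10^(G_i,dB/10)
  Stage 1: F_1 = 10^(4.69/10) = 2.944, G_1 = 10^(15.7/10) = 37.15
  Stage 2: F_2 = 10^(6.26/10) = 4.227, G_2 = 10^(−5.95/10) = 0.2541
  Stage 3: F_3 = 10^(3.56/10) = 2.270, G_3 = 10^(35.1/10) = 3236
  Stage 4: F_4 = 10^(3.49/10) = 2.234, G_4 = 10^(19.0/10) = 79.43
Friis cascade:
  F = 2.944 + (4.227 − 1)/37.15 + (2.270 − 1)/9.441 + (2.234 − 1)/3.055×10⁴ = 3.166
NF = 10 log₁₀(3.166) = 5.00 dB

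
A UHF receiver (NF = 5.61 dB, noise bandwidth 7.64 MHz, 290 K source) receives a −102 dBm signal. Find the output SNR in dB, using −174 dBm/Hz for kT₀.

−2.4 dB

Noise floor: N = −174 + 10 log₁₀(B) + NF
10 log₁₀(7.64×10⁶) = 68.83 dB
N = −174 + 68.83 + 5.61 = −99.56 dBm
SNR = P_sig − N = −102 − (−99.56) = −2.44 dB → −2.4 dB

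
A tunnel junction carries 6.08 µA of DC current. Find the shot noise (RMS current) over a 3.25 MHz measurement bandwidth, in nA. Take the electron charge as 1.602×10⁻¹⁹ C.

I_n = √(2qI·B)
2qI·B = 2 × 1.602×10⁻¹⁹ × 6.08×10⁻⁶ × 3.25×10⁶ = 6.33×10⁻¹⁸ A²
I_n = √(6.33×10⁻¹⁸) = 2.52×10⁻⁹ A = 2.52 nA

2.52 nA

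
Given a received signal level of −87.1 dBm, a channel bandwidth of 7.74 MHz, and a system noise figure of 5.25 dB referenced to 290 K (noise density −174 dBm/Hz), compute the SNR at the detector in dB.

12.8 dB

Noise floor: N = −174 + 10 log₁₀(B) + NF
10 log₁₀(7.74×10⁶) = 68.89 dB
N = −174 + 68.89 + 5.25 = −99.86 dBm
SNR = P_sig − N = −87.1 − (−99.86) = 12.76 dB → 12.8 dB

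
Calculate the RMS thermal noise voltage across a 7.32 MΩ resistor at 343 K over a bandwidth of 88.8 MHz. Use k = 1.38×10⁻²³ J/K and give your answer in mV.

V_n = √(4kTRB)
4kTRB = 4 × 1.38×10⁻²³ × 343 × 7.32×10⁶ × 8.88×10⁷ = 1.23×10⁻⁵ V²
V_n = √(1.23×10⁻⁵) = 3.51×10⁻³ V = 3.51 mV

3.51 mV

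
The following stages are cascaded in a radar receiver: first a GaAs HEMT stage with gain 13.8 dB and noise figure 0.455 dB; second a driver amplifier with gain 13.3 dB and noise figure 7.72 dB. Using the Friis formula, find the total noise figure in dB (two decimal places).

Convert to linear (a loss of L dB is a gain of −L dB): F_i = 10^(NF_i/10), G_i = 10^(G_i,dB/10)
  Stage 1: F_1 = 10^(0.455/10) = 1.110, G_1 = 10^(13.8/10) = 23.99
  Stage 2: F_2 = 10^(7.72/10) = 5.916, G_2 = 10^(13.3/10) = 21.38
Friis cascade:
  F = 1.110 + (5.916 − 1)/23.99 = 1.315
NF = 10 log₁₀(1.315) = 1.19 dB

1.19 dB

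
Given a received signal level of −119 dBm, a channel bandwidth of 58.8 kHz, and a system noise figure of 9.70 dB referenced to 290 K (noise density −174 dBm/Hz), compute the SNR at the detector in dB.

−2.4 dB

Noise floor: N = −174 + 10 log₁₀(B) + NF
10 log₁₀(5.88×10⁴) = 47.69 dB
N = −174 + 47.69 + 9.70 = −116.61 dBm
SNR = P_sig − N = −119 − (−116.61) = −2.39 dB → −2.4 dB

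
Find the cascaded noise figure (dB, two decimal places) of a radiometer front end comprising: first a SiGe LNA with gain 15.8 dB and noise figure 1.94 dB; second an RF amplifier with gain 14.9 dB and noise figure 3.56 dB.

Convert to linear (a loss of L dB is a gain of −L dB): F_i = 10^(NF_i/10), G_i = 10^(G_i,dB/10)
  Stage 1: F_1 = 10^(1.94/10) = 1.563, G_1 = 10^(15.8/10) = 38.02
  Stage 2: F_2 = 10^(3.56/10) = 2.270, G_2 = 10^(14.9/10) = 30.90
Friis cascade:
  F = 1.563 + (2.270 − 1)/38.02 = 1.597
NF = 10 log₁₀(1.597) = 2.03 dB

2.03 dB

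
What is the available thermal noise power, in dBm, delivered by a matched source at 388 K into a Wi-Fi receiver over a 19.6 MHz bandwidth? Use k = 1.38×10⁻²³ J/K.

−99.8 dBm

P_n = kTB = 1.38×10⁻²³ × 388 × 1.96×10⁷ = 1.05×10⁻¹³ W
In dBm: 10 log₁₀(1.05×10⁻¹³ / 10⁻³) = −99.8 dBm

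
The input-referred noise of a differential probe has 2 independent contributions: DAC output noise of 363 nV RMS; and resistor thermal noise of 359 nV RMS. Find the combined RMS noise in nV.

Uncorrelated sources add in power (mean-square): V_tot = √(ΣV_i²)
V_tot = √[(3.63×10⁻⁷)² + (3.59×10⁻⁷)²] = 5.11×10⁻⁷ V = 511 nV

511 nV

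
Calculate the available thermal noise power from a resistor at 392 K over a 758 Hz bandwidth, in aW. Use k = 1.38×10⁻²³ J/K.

P_n = kTB = 1.38×10⁻²³ × 392 × 7.58×10² = 4.10×10⁻¹⁸ W = 4.10 aW

4.10 aW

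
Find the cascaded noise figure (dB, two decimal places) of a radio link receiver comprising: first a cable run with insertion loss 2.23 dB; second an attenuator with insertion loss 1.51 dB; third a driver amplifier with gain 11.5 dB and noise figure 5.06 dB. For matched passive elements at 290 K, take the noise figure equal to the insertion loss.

Convert to linear (a loss of L dB is a gain of −L dB): F_i = 10^(NF_i/10), G_i = 10^(G_i,dB/10)
  Stage 1: F_1 = 10^(2.23/10) = 1.671, G_1 = 10^(−2.23/10) = 0.5984
  Stage 2: F_2 = 10^(1.51/10) = 1.416, G_2 = 10^(−1.51/10) = 0.7063
  Stage 3: F_3 = 10^(5.06/10) = 3.206, G_3 = 10^(11.5/10) = 14.13
Friis cascade:
  F = 1.671 + (1.416 − 1)/0.5984 + (3.206 − 1)/0.4227 = 7.586
NF = 10 log₁₀(7.586) = 8.80 dB

8.80 dB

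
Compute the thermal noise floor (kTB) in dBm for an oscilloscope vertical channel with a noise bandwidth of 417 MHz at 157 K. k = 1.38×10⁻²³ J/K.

P_n = kTB = 1.38×10⁻²³ × 157 × 4.17×10⁸ = 9.03×10⁻¹³ W
In dBm: 10 log₁₀(9.03×10⁻¹³ / 10⁻³) = −90.4 dBm

−90.4 dBm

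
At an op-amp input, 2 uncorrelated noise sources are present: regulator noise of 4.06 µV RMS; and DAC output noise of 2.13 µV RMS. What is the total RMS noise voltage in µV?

4.58 µV

Uncorrelated sources add in power (mean-square): V_tot = √(ΣV_i²)
V_tot = √[(4.06×10⁻⁶)² + (2.13×10⁻⁶)²] = 4.58×10⁻⁶ V = 4.58 µV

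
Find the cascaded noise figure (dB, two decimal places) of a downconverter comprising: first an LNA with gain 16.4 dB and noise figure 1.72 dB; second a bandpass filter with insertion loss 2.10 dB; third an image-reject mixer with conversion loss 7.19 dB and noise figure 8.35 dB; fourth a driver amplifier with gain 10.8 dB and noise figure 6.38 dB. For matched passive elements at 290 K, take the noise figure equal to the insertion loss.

3.74 dB

Convert to linear (a loss of L dB is a gain of −L dB): F_i = 10^(NF_i/10), G_i = 10^(G_i,dB/10)
  Stage 1: F_1 = 10^(1.72/10) = 1.486, G_1 = 10^(16.4/10) = 43.65
  Stage 2: F_2 = 10^(2.10/10) = 1.622, G_2 = 10^(−2.10/10) = 0.6166
  Stage 3: F_3 = 10^(8.35/10) = 6.839, G_3 = 10^(−7.19/10) = 0.1910
  Stage 4: F_4 = 10^(6.38/10) = 4.345, G_4 = 10^(10.8/10) = 12.02
Friis cascade:
  F = 1.486 + (1.622 − 1)/43.65 + (6.839 − 1)/26.92 + (4.345 − 1)/5.140 = 2.368
NF = 10 log₁₀(2.368) = 3.74 dB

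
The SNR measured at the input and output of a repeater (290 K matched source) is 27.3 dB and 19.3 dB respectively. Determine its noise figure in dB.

8.0 dB

NF (dB) = SNR_in(dB) − SNR_out(dB) when the source is at T₀
NF = 27.3 − 19.3 = 8.0 dB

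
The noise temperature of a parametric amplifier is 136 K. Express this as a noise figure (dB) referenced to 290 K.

1.67 dB

F = 1 + T_e/T₀ = 1 + 136/290 = 1.46897
NF = 10 log₁₀(1.46897) = 1.67 dB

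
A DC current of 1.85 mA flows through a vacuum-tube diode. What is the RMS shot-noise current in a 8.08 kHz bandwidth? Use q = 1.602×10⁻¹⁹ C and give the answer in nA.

I_n = √(2qI·B)
2qI·B = 2 × 1.602×10⁻¹⁹ × 1.85×10⁻³ × 8.08×10³ = 4.79×10⁻¹⁸ A²
I_n = √(4.79×10⁻¹⁸) = 2.19×10⁻⁹ A = 2.19 nA

2.19 nA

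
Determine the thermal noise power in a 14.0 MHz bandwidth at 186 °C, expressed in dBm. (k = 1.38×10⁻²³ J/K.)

−100.5 dBm

T = 186 °C + 273.15 = 459.15 K
P_n = kTB = 1.38×10⁻²³ × 459.15 × 1.40×10⁷ = 8.87×10⁻¹⁴ W
In dBm: 10 log₁₀(8.87×10⁻¹⁴ / 10⁻³) = −100.5 dBm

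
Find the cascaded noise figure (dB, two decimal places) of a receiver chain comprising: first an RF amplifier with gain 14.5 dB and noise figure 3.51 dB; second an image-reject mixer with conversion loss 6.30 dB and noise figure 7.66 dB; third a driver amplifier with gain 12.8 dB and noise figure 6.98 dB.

4.80 dB

Convert to linear (a loss of L dB is a gain of −L dB): F_i = 10^(NF_i/10), G_i = 10^(G_i,dB/10)
  Stage 1: F_1 = 10^(3.51/10) = 2.244, G_1 = 10^(14.5/10) = 28.18
  Stage 2: F_2 = 10^(7.66/10) = 5.834, G_2 = 10^(−6.30/10) = 0.2344
  Stage 3: F_3 = 10^(6.98/10) = 4.989, G_3 = 10^(12.8/10) = 19.05
Friis cascade:
  F = 2.244 + (5.834 − 1)/28.18 + (4.989 − 1)/6.607 = 3.019
NF = 10 log₁₀(3.019) = 4.80 dB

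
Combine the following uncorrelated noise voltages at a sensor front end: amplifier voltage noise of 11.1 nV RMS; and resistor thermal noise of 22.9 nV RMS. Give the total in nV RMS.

25.4 nV

Uncorrelated sources add in power (mean-square): V_tot = √(ΣV_i²)
V_tot = √[(1.11×10⁻⁸)² + (2.29×10⁻⁸)²] = 2.54×10⁻⁸ V = 25.4 nV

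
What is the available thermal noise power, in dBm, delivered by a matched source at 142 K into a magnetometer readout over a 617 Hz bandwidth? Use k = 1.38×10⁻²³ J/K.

P_n = kTB = 1.38×10⁻²³ × 142 × 6.17×10² = 1.21×10⁻¹⁸ W
In dBm: 10 log₁₀(1.21×10⁻¹⁸ / 10⁻³) = −149.2 dBm

−149.2 dBm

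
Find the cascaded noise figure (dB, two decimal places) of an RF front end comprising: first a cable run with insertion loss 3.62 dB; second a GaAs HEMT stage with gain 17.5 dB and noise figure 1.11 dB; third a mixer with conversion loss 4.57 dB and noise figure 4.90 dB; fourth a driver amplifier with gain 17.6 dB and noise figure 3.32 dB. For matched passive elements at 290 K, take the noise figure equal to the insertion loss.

5.04 dB

Convert to linear (a loss of L dB is a gain of −L dB): F_i = 10^(NF_i/10), G_i = 10^(G_i,dB/10)
  Stage 1: F_1 = 10^(3.62/10) = 2.301, G_1 = 10^(−3.62/10) = 0.4345
  Stage 2: F_2 = 10^(1.11/10) = 1.291, G_2 = 10^(17.5/10) = 56.23
  Stage 3: F_3 = 10^(4.90/10) = 3.090, G_3 = 10^(−4.57/10) = 0.3491
  Stage 4: F_4 = 10^(3.32/10) = 2.148, G_4 = 10^(17.6/10) = 57.54
Friis cascade:
  F = 2.301 + (1.291 − 1)/0.4345 + (3.090 − 1)/24.43 + (2.148 − 1)/8.531 = 3.192
NF = 10 log₁₀(3.192) = 5.04 dB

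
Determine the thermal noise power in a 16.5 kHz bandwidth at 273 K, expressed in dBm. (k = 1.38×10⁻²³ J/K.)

−132.1 dBm

P_n = kTB = 1.38×10⁻²³ × 273 × 1.65×10⁴ = 6.22×10⁻¹⁷ W
In dBm: 10 log₁₀(6.22×10⁻¹⁷ / 10⁻³) = −132.1 dBm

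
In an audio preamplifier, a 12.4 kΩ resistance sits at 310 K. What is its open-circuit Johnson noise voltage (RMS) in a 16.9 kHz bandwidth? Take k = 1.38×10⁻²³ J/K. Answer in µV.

V_n = √(4kTRB)
4kTRB = 4 × 1.38×10⁻²³ × 310 × 1.24×10⁴ × 1.69×10⁴ = 3.59×10⁻¹² V²
V_n = √(3.59×10⁻¹²) = 1.89×10⁻⁶ V = 1.89 µV

1.89 µV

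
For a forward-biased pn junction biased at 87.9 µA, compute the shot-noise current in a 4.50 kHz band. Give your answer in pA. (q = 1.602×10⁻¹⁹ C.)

I_n = √(2qI·B)
2qI·B = 2 × 1.602×10⁻¹⁹ × 8.79×10⁻⁵ × 4.50×10³ = 1.27×10⁻¹⁹ A²
I_n = √(1.27×10⁻¹⁹) = 3.56×10⁻¹⁰ A = 356 pA

356 pA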